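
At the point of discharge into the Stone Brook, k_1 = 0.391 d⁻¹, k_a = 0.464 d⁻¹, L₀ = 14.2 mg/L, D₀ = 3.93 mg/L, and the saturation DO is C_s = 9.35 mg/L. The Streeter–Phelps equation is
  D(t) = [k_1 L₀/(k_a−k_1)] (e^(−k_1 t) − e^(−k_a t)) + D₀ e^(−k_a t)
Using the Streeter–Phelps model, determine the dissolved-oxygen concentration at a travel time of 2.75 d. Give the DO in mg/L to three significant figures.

k_1 L₀/(k_a−k_1) = 0.391×14.2/(0.464−0.391) = 5.552/0.07300 = 76.06 mg/L.
e^(−k_1 t) = e^(−0.391×2.750) = 0.3412; e^(−k_a t) = e^(−0.464×2.750) = 0.2792.
D = 76.06 × (0.3412 − 0.2792) + 3.93 × 0.2792 = 4.720 + 1.097 = 5.817 mg/L.
DO = C_s − D = 9.35 − 5.817 = 3.533 mg/L.

DO ≈ 3.53 mg/L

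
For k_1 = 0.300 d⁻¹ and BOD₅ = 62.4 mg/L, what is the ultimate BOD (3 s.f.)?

L₀ ≈ 80.3 mg/L

BOD₅ = L₀(1 − e^(−5k_1)) ⇒ L₀ = BOD₅ / (1 − e^(−5×0.300))
= 62.4 / (1 − 0.2231) = 62.4 / 0.7769 = 80.32 mg/L.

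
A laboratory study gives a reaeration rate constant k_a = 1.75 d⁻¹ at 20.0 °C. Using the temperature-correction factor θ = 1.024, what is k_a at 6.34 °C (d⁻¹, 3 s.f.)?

k_a ≈ 1.27 d⁻¹

k_a(T₂) = k_a(T₁) · θ^(T₂−T₁) = 1.75 × 1.024^(6.34−20.0)
= 1.75 × 1.024^-13.7 = 1.75 × 0.7233 = 1.266 d⁻¹.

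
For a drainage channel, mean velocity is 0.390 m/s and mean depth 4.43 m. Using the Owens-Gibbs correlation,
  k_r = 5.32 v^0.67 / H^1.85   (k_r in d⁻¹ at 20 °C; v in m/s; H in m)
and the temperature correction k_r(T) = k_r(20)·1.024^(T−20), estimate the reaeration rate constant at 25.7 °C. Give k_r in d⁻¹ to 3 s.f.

k_r(20) = 5.32 × 0.390^0.67 / 4.43^1.85 = 5.32 × 0.5321 / 15.70 = 0.1803 d⁻¹.
k_r(25.7) = 0.1803 × 1.024^(25.7−20) = 0.1803 × 1.145 = 0.2064 d⁻¹.

k_r ≈ 0.206 d⁻¹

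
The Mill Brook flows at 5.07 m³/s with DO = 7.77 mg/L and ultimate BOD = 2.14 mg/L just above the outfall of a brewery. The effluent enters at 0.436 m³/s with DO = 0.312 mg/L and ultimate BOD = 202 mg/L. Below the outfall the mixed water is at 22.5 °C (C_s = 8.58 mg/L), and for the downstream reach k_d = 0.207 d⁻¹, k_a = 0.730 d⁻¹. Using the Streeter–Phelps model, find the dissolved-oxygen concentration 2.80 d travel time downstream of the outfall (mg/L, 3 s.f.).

Mixed DO = (5.07×7.77 + 0.436×0.312)/(5.07+0.436) = 39.53/5.506 = 7.179 mg/L.
Mixed L₀ = (5.07×2.14 + 0.436×202)/(5.506) = 98.92/5.506 = 17.97 mg/L.
Initial deficit D₀ = C_s − DO₀ = 8.58 − 7.179 = 1.401 mg/L.
D(2.80) = [0.207×17.97/(0.730−0.207)](e^(−0.207×2.80) − e^(−0.730×2.80)) + 1.401 e^(−0.730×2.80)
= 7.111 × (0.5601 − 0.1295) + 1.401 × 0.1295 = 3.243 mg/L.
DO = 8.58 − 3.243 = 5.337 mg/L.

DO ≈ 5.34 mg/L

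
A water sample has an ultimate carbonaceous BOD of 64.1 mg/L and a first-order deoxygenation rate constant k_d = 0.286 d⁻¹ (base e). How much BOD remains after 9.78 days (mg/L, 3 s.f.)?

L_t = L₀ e^(−k_d t) = 64.1 × e^(−0.286×9.78) = 64.1 × 0.06099 = 3.909 mg/L.

L ≈ 3.91 mg/L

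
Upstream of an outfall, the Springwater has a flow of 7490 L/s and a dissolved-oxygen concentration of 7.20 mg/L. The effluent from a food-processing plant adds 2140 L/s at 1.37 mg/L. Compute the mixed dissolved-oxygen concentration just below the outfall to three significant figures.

5.90 mg/L

Flow-weighted mixing: C = (Q_r C_r + Q_w C_w)/(Q_r + Q_w)
= (7490×7.20 + 2140×1.37)/(7490 + 2140) = 56860/9630 = 5.904 mg/L.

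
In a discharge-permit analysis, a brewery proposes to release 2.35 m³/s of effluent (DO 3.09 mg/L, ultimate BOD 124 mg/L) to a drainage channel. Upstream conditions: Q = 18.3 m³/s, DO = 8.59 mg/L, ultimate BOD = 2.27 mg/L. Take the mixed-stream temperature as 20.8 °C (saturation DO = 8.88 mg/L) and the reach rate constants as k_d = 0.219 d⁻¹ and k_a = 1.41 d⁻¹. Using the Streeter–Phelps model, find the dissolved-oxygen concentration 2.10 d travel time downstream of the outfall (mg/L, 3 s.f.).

Mixed DO = (18.3×8.59 + 2.35×3.09)/(18.3+2.35) = 164.5/20.65 = 7.964 mg/L.
Mixed L₀ = (18.3×2.27 + 2.35×124)/(20.65) = 332.9/20.65 = 16.12 mg/L.
Initial deficit D₀ = C_s − DO₀ = 8.88 − 7.964 = 0.9159 mg/L.
D(2.10) = [0.219×16.12/(1.41−0.219)](e^(−0.219×2.10) − e^(−1.41×2.10)) + 0.9159 e^(−1.41×2.10)
= 2.965 × (0.6313 − 0.05177) + 0.9159 × 0.05177 = 1.766 mg/L.
DO = 8.88 − 1.766 = 7.114 mg/L.

DO ≈ 7.11 mg/L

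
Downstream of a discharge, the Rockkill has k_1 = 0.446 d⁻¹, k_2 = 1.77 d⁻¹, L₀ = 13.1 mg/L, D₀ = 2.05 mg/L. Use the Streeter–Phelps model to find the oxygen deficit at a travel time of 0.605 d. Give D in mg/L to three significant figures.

D ≈ 2.56 mg/L

k_1 L₀/(k_2−k_1) = 0.446×13.1/(1.77−0.446) = 5.843/1.324 = 4.413 mg/L.
e^(−k_1 t) = e^(−0.446×0.6050) = 0.7635; e^(−k_2 t) = e^(−1.77×0.6050) = 0.3427.
D = 4.413 × (0.7635 − 0.3427) + 2.05 × 0.3427 = 1.857 + 0.7026 = 2.559 mg/L.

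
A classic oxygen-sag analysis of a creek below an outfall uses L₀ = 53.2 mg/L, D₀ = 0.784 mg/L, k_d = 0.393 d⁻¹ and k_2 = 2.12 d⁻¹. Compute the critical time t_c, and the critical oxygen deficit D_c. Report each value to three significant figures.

t_c ≈ 0.937 d; D_c ≈ 6.82 mg/L

With k_2/k_d = 5.394 and 1 − D₀(k_2−k_d)/(k_d L₀) = 0.9352,
t_c = ln(5.394 × 0.9352) / (2.12 − 0.393) = ln(5.045) / 1.727 = 1.618/1.727 = 0.9371 d.
L(t_c) = L₀ e^(−k_d t_c) = 53.2 × 0.6919 = 36.81 mg/L, and at the critical point k_2 D_c = k_d L, so D_c = (0.393/2.12) × 36.81 = 6.824 mg/L.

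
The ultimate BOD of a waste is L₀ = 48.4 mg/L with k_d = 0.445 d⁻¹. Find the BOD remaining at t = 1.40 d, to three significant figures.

L ≈ 26.0 mg/L

L_t = L₀ e^(−k_d t) = 48.4 × e^(−0.445×1.40) = 48.4 × 0.5363 = 25.96 mg/L.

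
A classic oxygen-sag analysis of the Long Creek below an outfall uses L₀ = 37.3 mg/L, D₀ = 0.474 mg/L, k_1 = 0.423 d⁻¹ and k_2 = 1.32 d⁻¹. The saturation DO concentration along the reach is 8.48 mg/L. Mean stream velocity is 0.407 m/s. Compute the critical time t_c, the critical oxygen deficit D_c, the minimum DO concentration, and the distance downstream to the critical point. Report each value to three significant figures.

t_c ≈ 1.24 d; D_c ≈ 7.08 mg/L; min DO ≈ 1.40 mg/L; x_c ≈ 43.5 km

t_c = [1/(k_2−k_1)] ln[(k_2/k_1)(1 − D₀(k_2−k_1)/(k_1 L₀))]
= [1/(1.32−0.423)] ln[(1.32/0.423)(1 − 0.474×0.8970/(0.423×37.3))]
= (1/0.8970) ln[3.121 × 0.9731] = 1.115 × ln(3.036) = 1.115 × 1.111 = 1.238 d.
L(t_c) = L₀ e^(−k_1 t_c) = 37.3 × 0.5923 = 22.09 mg/L, and at the critical point k_2 D_c = k_1 L, so D_c = (0.423/1.32) × 22.09 = 7.080 mg/L.
Minimum DO = C_s − D_c = 8.48 − 7.080 = 1.400 mg/L.
x_c = v t_c = 0.407 m/s × 1.238 d × 86400 s/d = 43540 m ≈ 43.5 km.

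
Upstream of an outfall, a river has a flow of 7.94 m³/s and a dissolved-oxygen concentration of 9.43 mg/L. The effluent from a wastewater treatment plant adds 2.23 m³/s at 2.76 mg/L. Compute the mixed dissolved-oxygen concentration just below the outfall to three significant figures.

Flow-weighted mixing: C = (Q_r C_r + Q_w C_w)/(Q_r + Q_w)
= (7.94×9.43 + 2.23×2.76)/(7.94 + 2.23) = 81.03/10.17 = 7.967 mg/L.

7.97 mg/L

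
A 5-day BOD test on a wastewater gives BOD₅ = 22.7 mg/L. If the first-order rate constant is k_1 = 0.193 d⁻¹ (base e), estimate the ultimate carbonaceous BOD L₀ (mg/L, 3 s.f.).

L₀ ≈ 36.7 mg/L

BOD₅ = L₀(1 − e^(−5k_1)) ⇒ L₀ = BOD₅ / (1 − e^(−5×0.193))
= 22.7 / (1 − 0.3810) = 22.7 / 0.6190 = 36.67 mg/L.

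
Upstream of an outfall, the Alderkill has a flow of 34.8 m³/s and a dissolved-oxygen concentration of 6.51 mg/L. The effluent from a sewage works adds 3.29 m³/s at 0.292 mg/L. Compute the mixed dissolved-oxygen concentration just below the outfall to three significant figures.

5.97 mg/L

Flow-weighted mixing: C = (Q_r C_r + Q_w C_w)/(Q_r + Q_w)
= (34.8×6.51 + 3.29×0.292)/(34.8 + 3.29) = 227.5/38.09 = 5.973 mg/L.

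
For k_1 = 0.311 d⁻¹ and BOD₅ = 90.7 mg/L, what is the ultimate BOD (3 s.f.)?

BOD₅ = L₀(1 − e^(−5k_1)) ⇒ L₀ = BOD₅ / (1 − e^(−5×0.311))
= 90.7 / (1 − 0.2112) = 90.7 / 0.7888 = 115.0 mg/L.

L₀ ≈ 115 mg/L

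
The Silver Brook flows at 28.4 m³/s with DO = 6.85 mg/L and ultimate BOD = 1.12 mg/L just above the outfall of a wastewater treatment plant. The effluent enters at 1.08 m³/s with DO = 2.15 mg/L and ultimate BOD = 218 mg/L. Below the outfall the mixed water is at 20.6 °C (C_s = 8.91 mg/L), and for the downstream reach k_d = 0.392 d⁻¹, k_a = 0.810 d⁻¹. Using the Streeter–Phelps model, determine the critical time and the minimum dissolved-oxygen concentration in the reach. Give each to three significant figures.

Mixed DO = (28.4×6.85 + 1.08×2.15)/(28.4+1.08) = 196.9/29.48 = 6.678 mg/L.
Mixed L₀ = (28.4×1.12 + 1.08×218)/(29.48) = 267.2/29.48 = 9.065 mg/L.
Initial deficit D₀ = C_s − DO₀ = 8.91 − 6.678 = 2.232 mg/L.
t_c = (1/0.4180) ln[(0.810/0.392)(1 − 2.232×0.4180/(0.392×9.065))] = 2.392 × ln(1.524) = 1.008 d.
D_c = (0.392/0.810) × 9.065 × e^(−0.392×1.008) = 0.4840 × 9.065 × 0.6737 = 2.956 mg/L.
Minimum DO = 8.91 − 2.956 = 5.954 mg/L.

t_c ≈ 1.01 d; minimum DO ≈ 5.95 mg/L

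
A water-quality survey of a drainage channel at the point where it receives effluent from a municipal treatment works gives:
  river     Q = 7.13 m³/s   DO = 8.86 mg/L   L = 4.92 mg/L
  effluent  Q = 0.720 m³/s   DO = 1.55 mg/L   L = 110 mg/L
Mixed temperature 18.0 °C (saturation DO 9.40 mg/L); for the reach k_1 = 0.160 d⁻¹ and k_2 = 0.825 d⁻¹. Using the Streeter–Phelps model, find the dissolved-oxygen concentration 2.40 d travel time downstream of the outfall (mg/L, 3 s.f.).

DO ≈ 7.33 mg/L

Mixed DO = (7.13×8.86 + 0.720×1.55)/(7.13+0.720) = 64.29/7.850 = 8.190 mg/L.
Mixed L₀ = (7.13×4.92 + 0.720×110)/(7.850) = 114.3/7.850 = 14.56 mg/L.
Initial deficit D₀ = C_s − DO₀ = 9.40 − 8.190 = 1.210 mg/L.
D(2.40) = [0.160×14.56/(0.825−0.160)](e^(−0.160×2.40) − e^(−0.825×2.40)) + 1.210 e^(−0.825×2.40)
= 3.503 × (0.6811 − 0.1381) + 1.210 × 0.1381 = 2.069 mg/L.
DO = 9.40 − 2.069 = 7.331 mg/L.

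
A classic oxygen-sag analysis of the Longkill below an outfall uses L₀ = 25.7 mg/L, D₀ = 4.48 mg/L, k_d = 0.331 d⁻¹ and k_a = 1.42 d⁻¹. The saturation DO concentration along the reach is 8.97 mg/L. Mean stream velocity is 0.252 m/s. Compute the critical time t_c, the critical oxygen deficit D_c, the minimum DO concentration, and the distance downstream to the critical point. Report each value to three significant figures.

At the critical point dD/dt = 0, so k_d L₀ e^(−k_d t) = k_a D. Substituting D(t) from the Streeter–Phelps equation and solving for t gives
t_c = ln[(k_a/k_d)(1 − D₀(k_a−k_d)/(k_d L₀))] / (k_a−k_d).
Here k_a−k_d = 1.089 d⁻¹ and 1 − D₀(k_a−k_d)/(k_d L₀) = 1 − 4.48×1.089/(0.331×25.7) = 0.4265, so
t_c = ln(4.290 × 0.4265) / 1.089 = 0.6041 / 1.089 = 0.5547 d.
L(t_c) = L₀ e^(−k_d t_c) = 25.7 × 0.8323 = 21.39 mg/L, and at the critical point k_a D_c = k_d L, so D_c = (0.331/1.42) × 21.39 = 4.986 mg/L.
Minimum DO = C_s − D_c = 8.97 − 4.986 = 3.984 mg/L.
x_c = v t_c = 0.252 m/s × 0.5547 d × 86400 s/d = 12080 m ≈ 12.1 km.

t_c ≈ 0.555 d; D_c ≈ 4.99 mg/L; min DO ≈ 3.98 mg/L; x_c ≈ 12.1 km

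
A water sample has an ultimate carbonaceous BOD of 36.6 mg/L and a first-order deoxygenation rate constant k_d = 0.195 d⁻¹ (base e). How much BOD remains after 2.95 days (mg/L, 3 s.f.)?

L ≈ 20.6 mg/L

L_t = L₀ e^(−k_d t) = 36.6 × e^(−0.195×2.95) = 36.6 × 0.5626 = 20.59 mg/L.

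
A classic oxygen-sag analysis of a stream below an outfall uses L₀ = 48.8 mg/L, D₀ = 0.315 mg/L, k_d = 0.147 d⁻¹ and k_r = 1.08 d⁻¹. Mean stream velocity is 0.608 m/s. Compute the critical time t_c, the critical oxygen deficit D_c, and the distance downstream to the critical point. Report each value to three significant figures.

With k_r/k_d = 7.347 and 1 − D₀(k_r−k_d)/(k_d L₀) = 0.9590,
t_c = ln(7.347 × 0.9590) / (1.08 − 0.147) = ln(7.046) / 0.9330 = 1.952/0.9330 = 2.093 d.
D_c = (k_d/k_r) L₀ e^(−k_d t_c) = (0.147/1.08) × 48.8 × e^(−0.147×2.093) = 0.1361 × 48.8 × 0.7352 = 4.883 mg/L.
x_c = v t_c = 0.608 m/s × 2.093 d × 86400 s/d = 109900 m ≈ 110 km.

t_c ≈ 2.09 d; D_c ≈ 4.88 mg/L; x_c ≈ 110 km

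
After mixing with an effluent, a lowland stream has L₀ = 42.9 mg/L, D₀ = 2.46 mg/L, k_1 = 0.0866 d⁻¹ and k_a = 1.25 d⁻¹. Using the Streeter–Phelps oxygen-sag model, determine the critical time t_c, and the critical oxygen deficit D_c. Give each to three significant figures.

t_c ≈ 1.03 d; D_c ≈ 2.72 mg/L

t_c = [1/(k_a−k_1)] ln[(k_a/k_1)(1 − D₀(k_a−k_1)/(k_1 L₀))]
= [1/(1.25−0.0866)] ln[(1.25/0.0866)(1 − 2.46×1.163/(0.0866×42.9))]
= (1/1.163) ln[14.43 × 0.2296] = 0.8595 × ln(3.315) = 0.8595 × 1.198 = 1.030 d.
D_c = (k_1/k_a) L₀ e^(−k_1 t_c) = (0.0866/1.25) × 42.9 × e^(−0.0866×1.030) = 0.06928 × 42.9 × 0.9147 = 2.718 mg/L.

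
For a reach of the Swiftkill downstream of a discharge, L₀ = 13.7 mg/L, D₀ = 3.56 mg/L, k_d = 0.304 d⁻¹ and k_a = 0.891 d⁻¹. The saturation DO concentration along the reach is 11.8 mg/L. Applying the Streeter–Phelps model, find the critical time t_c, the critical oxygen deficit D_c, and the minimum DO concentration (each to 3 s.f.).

At the critical point dD/dt = 0, so k_d L₀ e^(−k_d t) = k_a D. Substituting D(t) from the Streeter–Phelps equation and solving for t gives
t_c = ln[(k_a/k_d)(1 − D₀(k_a−k_d)/(k_d L₀))] / (k_a−k_d).
Here k_a−k_d = 0.5870 d⁻¹ and 1 − D₀(k_a−k_d)/(k_d L₀) = 1 − 3.56×0.5870/(0.304×13.7) = 0.4982, so
t_c = ln(2.931 × 0.4982) / 0.5870 = 0.3786 / 0.5870 = 0.6451 d.
L(t_c) = L₀ e^(−k_d t_c) = 13.7 × 0.8219 = 11.26 mg/L, and at the critical point k_a D_c = k_d L, so D_c = (0.304/0.891) × 11.26 = 3.842 mg/L.
Minimum DO = C_s − D_c = 11.8 − 3.842 = 7.958 mg/L.

t_c ≈ 0.645 d; D_c ≈ 3.84 mg/L; min DO ≈ 7.96 mg/L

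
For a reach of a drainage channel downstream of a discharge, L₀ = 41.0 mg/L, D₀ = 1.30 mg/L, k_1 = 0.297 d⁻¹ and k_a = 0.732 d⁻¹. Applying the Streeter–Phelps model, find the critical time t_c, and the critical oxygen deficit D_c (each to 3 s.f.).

t_c ≈ 1.96 d; D_c ≈ 9.28 mg/L

t_c = [1/(k_a−k_1)] ln[(k_a/k_1)(1 − D₀(k_a−k_1)/(k_1 L₀))]
= [1/(0.732−0.297)] ln[(0.732/0.297)(1 − 1.30×0.4350/(0.297×41.0))]
= (1/0.4350) ln[2.465 × 0.9536] = 2.299 × ln(2.350) = 2.299 × 0.8545 = 1.964 d.
D_c = (k_1/k_a) L₀ e^(−k_1 t_c) = (0.297/0.732) × 41.0 × e^(−0.297×1.964) = 0.4057 × 41.0 × 0.5580 = 9.282 mg/L.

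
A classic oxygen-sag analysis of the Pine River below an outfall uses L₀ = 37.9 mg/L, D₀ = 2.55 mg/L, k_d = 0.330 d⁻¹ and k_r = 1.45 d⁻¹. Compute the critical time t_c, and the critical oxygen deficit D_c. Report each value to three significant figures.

t_c = [1/(k_r−k_d)] ln[(k_r/k_d)(1 − D₀(k_r−k_d)/(k_d L₀))]
= [1/(1.45−0.330)] ln[(1.45/0.330)(1 − 2.55×1.120/(0.330×37.9))]
= (1/1.120) ln[4.394 × 0.7716] = 0.8929 × ln(3.391) = 0.8929 × 1.221 = 1.090 d.
D_c = (k_d/k_r) L₀ e^(−k_d t_c) = (0.330/1.45) × 37.9 × e^(−0.330×1.090) = 0.2276 × 37.9 × 0.6978 = 6.019 mg/L.

t_c ≈ 1.09 d; D_c ≈ 6.02 mg/L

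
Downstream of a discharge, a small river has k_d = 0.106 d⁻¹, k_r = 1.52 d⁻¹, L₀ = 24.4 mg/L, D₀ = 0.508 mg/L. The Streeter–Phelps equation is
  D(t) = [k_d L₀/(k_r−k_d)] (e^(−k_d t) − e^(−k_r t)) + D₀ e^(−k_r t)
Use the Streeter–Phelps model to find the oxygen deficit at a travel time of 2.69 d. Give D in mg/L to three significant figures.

D ≈ 1.35 mg/L

k_d L₀/(k_r−k_d) = 0.106×24.4/(1.52−0.106) = 2.586/1.414 = 1.829 mg/L.
e^(−k_d t) = e^(−0.106×2.690) = 0.7519; e^(−k_r t) = e^(−1.52×2.690) = 0.01676.
D = 1.829 × (0.7519 − 0.01676) + 0.508 × 0.01676 = 1.345 + 0.008514 = 1.353 mg/L.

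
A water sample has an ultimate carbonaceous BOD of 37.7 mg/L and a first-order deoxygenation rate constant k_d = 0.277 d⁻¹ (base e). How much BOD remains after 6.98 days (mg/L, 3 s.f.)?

L_t = L₀ e^(−k_d t) = 37.7 × e^(−0.277×6.98) = 37.7 × 0.1446 = 5.453 mg/L.

L ≈ 5.45 mg/L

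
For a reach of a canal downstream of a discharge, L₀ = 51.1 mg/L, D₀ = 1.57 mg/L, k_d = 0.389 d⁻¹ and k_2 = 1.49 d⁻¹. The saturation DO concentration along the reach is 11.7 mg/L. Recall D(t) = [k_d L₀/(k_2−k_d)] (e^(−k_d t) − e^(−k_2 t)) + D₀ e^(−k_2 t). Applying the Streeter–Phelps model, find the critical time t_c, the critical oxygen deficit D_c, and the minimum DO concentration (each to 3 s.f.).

t_c ≈ 1.14 d; D_c ≈ 8.57 mg/L; min DO ≈ 3.13 mg/L

With k_2/k_d = 3.830 and 1 − D₀(k_2−k_d)/(k_d L₀) = 0.9130,
t_c = ln(3.830 × 0.9130) / (1.49 − 0.389) = ln(3.497) / 1.101 = 1.252/1.101 = 1.137 d.
D_c = (k_d/k_2) L₀ e^(−k_d t_c) = (0.389/1.49) × 51.1 × e^(−0.389×1.137) = 0.2611 × 51.1 × 0.6425 = 8.572 mg/L.
Minimum DO = C_s − D_c = 11.7 − 8.572 = 3.128 mg/L.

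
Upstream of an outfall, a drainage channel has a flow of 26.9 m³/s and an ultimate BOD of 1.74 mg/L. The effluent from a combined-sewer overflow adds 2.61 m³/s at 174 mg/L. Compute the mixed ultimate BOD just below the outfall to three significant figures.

17.0 mg/L

Flow-weighted mixing: C = (Q_r C_r + Q_w C_w)/(Q_r + Q_w)
= (26.9×1.74 + 2.61×174)/(26.9 + 2.61) = 500.9/29.51 = 16.98 mg/L.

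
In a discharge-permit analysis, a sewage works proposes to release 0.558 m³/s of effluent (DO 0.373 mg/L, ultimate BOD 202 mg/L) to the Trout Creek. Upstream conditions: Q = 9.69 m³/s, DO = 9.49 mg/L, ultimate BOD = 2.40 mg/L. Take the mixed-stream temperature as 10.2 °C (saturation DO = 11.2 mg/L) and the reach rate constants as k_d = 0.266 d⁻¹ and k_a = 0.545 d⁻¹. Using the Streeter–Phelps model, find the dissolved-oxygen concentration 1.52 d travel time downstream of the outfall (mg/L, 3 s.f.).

Mixed DO = (9.69×9.49 + 0.558×0.373)/(9.69+0.558) = 92.17/10.25 = 8.994 mg/L.
Mixed L₀ = (9.69×2.40 + 0.558×202)/(10.25) = 136.0/10.25 = 13.27 mg/L.
Initial deficit D₀ = C_s − DO₀ = 11.2 − 8.994 = 2.206 mg/L.
D(1.52) = [0.266×13.27/(0.545−0.266)](e^(−0.266×1.52) − e^(−0.545×1.52)) + 2.206 e^(−0.545×1.52)
= 12.65 × (0.6674 − 0.4367) + 2.206 × 0.4367 = 3.882 mg/L.
DO = 11.2 − 3.882 = 7.318 mg/L.

DO ≈ 7.32 mg/L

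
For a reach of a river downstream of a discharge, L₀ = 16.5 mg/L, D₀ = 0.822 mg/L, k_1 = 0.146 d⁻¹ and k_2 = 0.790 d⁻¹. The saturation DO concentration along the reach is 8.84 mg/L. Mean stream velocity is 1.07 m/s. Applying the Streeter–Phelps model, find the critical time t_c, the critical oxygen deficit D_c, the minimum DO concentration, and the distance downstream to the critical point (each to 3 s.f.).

t_c ≈ 2.24 d; D_c ≈ 2.20 mg/L; min DO ≈ 6.64 mg/L; x_c ≈ 207 km

With k_2/k_1 = 5.411 and 1 − D₀(k_2−k_1)/(k_1 L₀) = 0.7803,
t_c = ln(5.411 × 0.7803) / (0.790 − 0.146) = ln(4.222) / 0.6440 = 1.440/0.6440 = 2.236 d.
D_c = (k_1/k_2) L₀ e^(−k_1 t_c) = (0.146/0.790) × 16.5 × e^(−0.146×2.236) = 0.1848 × 16.5 × 0.7214 = 2.200 mg/L.
Minimum DO = C_s − D_c = 8.84 − 2.200 = 6.640 mg/L.
x_c = v t_c = 1.07 m/s × 2.236 d × 86400 s/d = 206800 m ≈ 207 km.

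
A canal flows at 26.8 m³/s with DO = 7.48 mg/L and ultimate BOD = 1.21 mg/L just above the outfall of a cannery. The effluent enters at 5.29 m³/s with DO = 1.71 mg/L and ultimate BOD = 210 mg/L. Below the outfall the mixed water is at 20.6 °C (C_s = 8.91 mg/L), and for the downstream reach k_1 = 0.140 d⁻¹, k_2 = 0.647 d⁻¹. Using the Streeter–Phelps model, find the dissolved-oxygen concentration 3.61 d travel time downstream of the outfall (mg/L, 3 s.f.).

DO ≈ 3.70 mg/L

Mixed DO = (26.8×7.48 + 5.29×1.71)/(26.8+5.29) = 209.5/32.09 = 6.529 mg/L.
Mixed L₀ = (26.8×1.21 + 5.29×210)/(32.09) = 1143/32.09 = 35.63 mg/L.
Initial deficit D₀ = C_s − DO₀ = 8.91 − 6.529 = 2.381 mg/L.
D(3.61) = [0.140×35.63/(0.647−0.140)](e^(−0.140×3.61) − e^(−0.647×3.61)) + 2.381 e^(−0.647×3.61)
= 9.838 × (0.6033 − 0.09675) + 2.381 × 0.09675 = 5.214 mg/L.
DO = 8.91 − 5.214 = 3.696 mg/L.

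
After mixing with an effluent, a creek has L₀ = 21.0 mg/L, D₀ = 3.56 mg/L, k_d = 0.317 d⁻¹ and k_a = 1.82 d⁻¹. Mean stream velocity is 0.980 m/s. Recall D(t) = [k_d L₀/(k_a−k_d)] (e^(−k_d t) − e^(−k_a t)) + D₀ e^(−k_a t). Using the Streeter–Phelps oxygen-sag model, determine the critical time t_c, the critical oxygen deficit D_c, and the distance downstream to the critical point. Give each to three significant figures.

t_c ≈ 0.0793 d; D_c ≈ 3.57 mg/L; x_c ≈ 6.72 km

With k_a/k_d = 5.741 and 1 − D₀(k_a−k_d)/(k_d L₀) = 0.1962,
t_c = ln(5.741 × 0.1962) / (1.82 − 0.317) = ln(1.127) / 1.503 = 0.1192/1.503 = 0.07933 d.
D_c = (k_d/k_a) L₀ e^(−k_d t_c) = (0.317/1.82) × 21.0 × e^(−0.317×0.07933) = 0.1742 × 21.0 × 0.9752 = 3.567 mg/L.
x_c = v t_c = 0.980 m/s × 0.07933 d × 86400 s/d = 6717 m ≈ 6.72 km.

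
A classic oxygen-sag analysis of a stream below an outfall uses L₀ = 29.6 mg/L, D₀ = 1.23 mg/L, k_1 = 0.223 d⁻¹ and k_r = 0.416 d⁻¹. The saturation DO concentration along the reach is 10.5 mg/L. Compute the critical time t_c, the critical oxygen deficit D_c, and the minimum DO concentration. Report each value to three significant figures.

t_c = [1/(k_r−k_1)] ln[(k_r/k_1)(1 − D₀(k_r−k_1)/(k_1 L₀))]
= [1/(0.416−0.223)] ln[(0.416/0.223)(1 − 1.23×0.1930/(0.223×29.6))]
= (1/0.1930) ln[1.865 × 0.9640] = 5.181 × ln(1.798) = 5.181 × 0.5869 = 3.041 d.
L(t_c) = L₀ e^(−k_1 t_c) = 29.6 × 0.5076 = 15.02 mg/L, and at the critical point k_r D_c = k_1 L, so D_c = (0.223/0.416) × 15.02 = 8.054 mg/L.
Minimum DO = C_s − D_c = 10.5 − 8.054 = 2.446 mg/L.

t_c ≈ 3.04 d; D_c ≈ 8.05 mg/L; min DO ≈ 2.45 mg/L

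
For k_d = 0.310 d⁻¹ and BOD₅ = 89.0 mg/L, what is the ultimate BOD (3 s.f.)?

L₀ ≈ 113 mg/L

BOD₅ = L₀(1 − e^(−5k_d)) ⇒ L₀ = BOD₅ / (1 − e^(−5×0.310))
= 89.0 / (1 − 0.2122) = 89.0 / 0.7878 = 113.0 mg/L.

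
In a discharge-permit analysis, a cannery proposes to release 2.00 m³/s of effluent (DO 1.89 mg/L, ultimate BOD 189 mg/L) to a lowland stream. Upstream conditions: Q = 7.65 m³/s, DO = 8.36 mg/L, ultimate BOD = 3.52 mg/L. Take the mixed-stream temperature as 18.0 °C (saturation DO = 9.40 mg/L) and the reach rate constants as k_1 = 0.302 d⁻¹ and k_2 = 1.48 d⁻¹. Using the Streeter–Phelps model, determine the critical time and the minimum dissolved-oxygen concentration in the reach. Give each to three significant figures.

t_c ≈ 1.14 d; minimum DO ≈ 3.33 mg/L

Mixed DO = (7.65×8.36 + 2.00×1.89)/(7.65+2.00) = 67.73/9.650 = 7.019 mg/L.
Mixed L₀ = (7.65×3.52 + 2.00×189)/(9.650) = 404.9/9.650 = 41.96 mg/L.
Initial deficit D₀ = C_s − DO₀ = 9.40 − 7.019 = 2.381 mg/L.
t_c = (1/1.178) ln[(1.48/0.302)(1 − 2.381×1.178/(0.302×41.96))] = 0.8489 × ln(3.816) = 1.137 d.
D_c = (0.302/1.48) × 41.96 × e^(−0.302×1.137) = 0.2041 × 41.96 × 0.7094 = 6.074 mg/L.
Minimum DO = 9.40 − 6.074 = 3.326 mg/L.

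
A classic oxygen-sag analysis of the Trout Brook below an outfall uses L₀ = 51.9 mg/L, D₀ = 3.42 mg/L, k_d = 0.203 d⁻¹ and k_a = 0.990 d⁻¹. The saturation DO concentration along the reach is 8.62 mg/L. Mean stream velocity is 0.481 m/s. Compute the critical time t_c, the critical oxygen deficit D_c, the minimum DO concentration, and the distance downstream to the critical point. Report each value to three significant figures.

At the critical point dD/dt = 0, so k_d L₀ e^(−k_d t) = k_a D. Substituting D(t) from the Streeter–Phelps equation and solving for t gives
t_c = ln[(k_a/k_d)(1 − D₀(k_a−k_d)/(k_d L₀))] / (k_a−k_d).
Here k_a−k_d = 0.7870 d⁻¹ and 1 − D₀(k_a−k_d)/(k_d L₀) = 1 − 3.42×0.7870/(0.203×51.9) = 0.7445, so
t_c = ln(4.877 × 0.7445) / 0.7870 = 1.289 / 0.7870 = 1.638 d.
L(t_c) = L₀ e^(−k_d t_c) = 51.9 × 0.7170 = 37.21 mg/L, and at the critical point k_a D_c = k_d L, so D_c = (0.203/0.990) × 37.21 = 7.631 mg/L.
Minimum DO = C_s − D_c = 8.62 − 7.631 = 0.9891 mg/L.
x_c = v t_c = 0.481 m/s × 1.638 d × 86400 s/d = 68090 m ≈ 68.1 km.

t_c ≈ 1.64 d; D_c ≈ 7.63 mg/L; min DO ≈ 0.989 mg/L; x_c ≈ 68.1 km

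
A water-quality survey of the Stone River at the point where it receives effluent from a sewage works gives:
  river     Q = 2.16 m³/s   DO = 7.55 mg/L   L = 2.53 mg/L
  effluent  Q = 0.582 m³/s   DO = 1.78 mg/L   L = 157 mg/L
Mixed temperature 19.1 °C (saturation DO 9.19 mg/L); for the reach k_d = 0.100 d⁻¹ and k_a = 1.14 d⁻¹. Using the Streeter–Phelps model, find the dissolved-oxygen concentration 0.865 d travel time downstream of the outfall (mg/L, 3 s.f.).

DO ≈ 6.27 mg/L

Mixed DO = (2.16×7.55 + 0.582×1.78)/(2.16+0.582) = 17.34/2.742 = 6.325 mg/L.
Mixed L₀ = (2.16×2.53 + 0.582×157)/(2.742) = 96.84/2.742 = 35.32 mg/L.
Initial deficit D₀ = C_s − DO₀ = 9.19 − 6.325 = 2.865 mg/L.
D(0.865) = [0.100×35.32/(1.14−0.100)](e^(−0.100×0.865) − e^(−1.14×0.865)) + 2.865 e^(−1.14×0.865)
= 3.396 × (0.9171 − 0.3730) + 2.865 × 0.3730 = 2.916 mg/L.
DO = 9.19 − 2.916 = 6.274 mg/L.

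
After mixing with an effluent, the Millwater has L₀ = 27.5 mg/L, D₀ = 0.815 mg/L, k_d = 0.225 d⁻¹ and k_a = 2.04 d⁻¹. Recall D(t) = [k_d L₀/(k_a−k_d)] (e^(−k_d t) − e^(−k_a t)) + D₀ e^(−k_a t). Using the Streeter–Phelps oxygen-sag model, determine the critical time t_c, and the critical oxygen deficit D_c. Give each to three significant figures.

At the critical point dD/dt = 0, so k_d L₀ e^(−k_d t) = k_a D. Substituting D(t) from the Streeter–Phelps equation and solving for t gives
t_c = ln[(k_a/k_d)(1 − D₀(k_a−k_d)/(k_d L₀))] / (k_a−k_d).
Here k_a−k_d = 1.815 d⁻¹ and 1 − D₀(k_a−k_d)/(k_d L₀) = 1 − 0.815×1.815/(0.225×27.5) = 0.7609, so
t_c = ln(9.067 × 0.7609) / 1.815 = 1.931 / 1.815 = 1.064 d.
L(t_c) = L₀ e^(−k_d t_c) = 27.5 × 0.7871 = 21.64 mg/L, and at the critical point k_a D_c = k_d L, so D_c = (0.225/2.04) × 21.64 = 2.387 mg/L.

t_c ≈ 1.06 d; D_c ≈ 2.39 mg/L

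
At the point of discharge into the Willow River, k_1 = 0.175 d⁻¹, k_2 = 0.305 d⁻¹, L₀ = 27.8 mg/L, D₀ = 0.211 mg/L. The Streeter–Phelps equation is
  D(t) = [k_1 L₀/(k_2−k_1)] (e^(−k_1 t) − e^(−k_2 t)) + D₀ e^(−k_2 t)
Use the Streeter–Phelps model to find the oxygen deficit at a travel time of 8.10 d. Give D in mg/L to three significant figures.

D ≈ 5.92 mg/L

k_1 L₀/(k_2−k_1) = 0.175×27.8/(0.305−0.175) = 4.865/0.1300 = 37.42 mg/L.
e^(−k_1 t) = e^(−0.175×8.100) = 0.2423; e^(−k_2 t) = e^(−0.305×8.100) = 0.08454.
D = 37.42 × (0.2423 − 0.08454) + 0.211 × 0.08454 = 5.904 + 0.01784 = 5.922 mg/L.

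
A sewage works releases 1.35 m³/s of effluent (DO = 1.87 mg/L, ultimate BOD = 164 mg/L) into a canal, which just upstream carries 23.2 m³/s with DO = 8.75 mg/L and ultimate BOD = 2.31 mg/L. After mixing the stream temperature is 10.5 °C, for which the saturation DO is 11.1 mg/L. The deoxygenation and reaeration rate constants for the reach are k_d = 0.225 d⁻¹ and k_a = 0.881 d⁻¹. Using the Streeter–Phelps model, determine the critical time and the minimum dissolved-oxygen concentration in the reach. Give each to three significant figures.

t_c ≈ 0.193 d; minimum DO ≈ 8.36 mg/L

Mixed DO = (23.2×8.75 + 1.35×1.87)/(23.2+1.35) = 205.5/24.55 = 8.372 mg/L.
Mixed L₀ = (23.2×2.31 + 1.35×164)/(24.55) = 275.0/24.55 = 11.20 mg/L.
Initial deficit D₀ = C_s − DO₀ = 11.1 − 8.372 = 2.728 mg/L.
t_c = (1/0.6560) ln[(0.881/0.225)(1 − 2.728×0.6560/(0.225×11.20))] = 1.524 × ln(1.135) = 0.1929 d.
D_c = (0.225/0.881) × 11.20 × e^(−0.225×0.1929) = 0.2554 × 11.20 × 0.9575 = 2.739 mg/L.
Minimum DO = 11.1 − 2.739 = 8.361 mg/L.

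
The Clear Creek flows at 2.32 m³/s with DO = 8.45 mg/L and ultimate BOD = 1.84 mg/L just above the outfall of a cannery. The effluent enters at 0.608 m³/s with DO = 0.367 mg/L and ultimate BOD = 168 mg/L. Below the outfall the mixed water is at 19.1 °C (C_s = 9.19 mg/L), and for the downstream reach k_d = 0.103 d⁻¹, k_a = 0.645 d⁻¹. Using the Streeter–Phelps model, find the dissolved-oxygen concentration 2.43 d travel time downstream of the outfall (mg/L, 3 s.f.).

Mixed DO = (2.32×8.45 + 0.608×0.367)/(2.32+0.608) = 19.83/2.928 = 6.772 mg/L.
Mixed L₀ = (2.32×1.84 + 0.608×168)/(2.928) = 106.4/2.928 = 36.34 mg/L.
Initial deficit D₀ = C_s − DO₀ = 9.19 − 6.772 = 2.418 mg/L.
D(2.43) = [0.103×36.34/(0.645−0.103)](e^(−0.103×2.43) − e^(−0.645×2.43)) + 2.418 e^(−0.645×2.43)
= 6.907 × (0.7786 − 0.2086) + 2.418 × 0.2086 = 4.441 mg/L.
DO = 9.19 − 4.441 = 4.749 mg/L.

DO ≈ 4.75 mg/L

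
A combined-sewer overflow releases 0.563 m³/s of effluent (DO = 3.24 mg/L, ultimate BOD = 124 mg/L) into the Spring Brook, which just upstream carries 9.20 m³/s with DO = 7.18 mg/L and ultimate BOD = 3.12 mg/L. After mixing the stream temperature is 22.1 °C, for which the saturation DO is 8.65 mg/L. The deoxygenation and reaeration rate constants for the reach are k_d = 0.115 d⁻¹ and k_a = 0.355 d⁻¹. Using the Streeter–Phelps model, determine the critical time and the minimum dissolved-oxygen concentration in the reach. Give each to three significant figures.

t_c ≈ 2.90 d; minimum DO ≈ 6.31 mg/L

Mixed DO = (9.20×7.18 + 0.563×3.24)/(9.20+0.563) = 67.88/9.763 = 6.953 mg/L.
Mixed L₀ = (9.20×3.12 + 0.563×124)/(9.763) = 98.52/9.763 = 10.09 mg/L.
Initial deficit D₀ = C_s − DO₀ = 8.65 − 6.953 = 1.697 mg/L.
t_c = (1/0.2400) ln[(0.355/0.115)(1 − 1.697×0.2400/(0.115×10.09))] = 4.167 × ln(2.003) = 2.895 d.
D_c = (0.115/0.355) × 10.09 × e^(−0.115×2.895) = 0.3239 × 10.09 × 0.7168 = 2.343 mg/L.
Minimum DO = 8.65 − 2.343 = 6.307 mg/L.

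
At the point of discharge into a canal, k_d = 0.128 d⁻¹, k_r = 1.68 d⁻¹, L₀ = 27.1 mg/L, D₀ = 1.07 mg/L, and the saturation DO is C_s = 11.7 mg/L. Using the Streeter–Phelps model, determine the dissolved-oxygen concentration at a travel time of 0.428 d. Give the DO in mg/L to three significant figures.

DO ≈ 10.2 mg/L

k_d L₀/(k_r−k_d) = 0.128×27.1/(1.68−0.128) = 3.469/1.552 = 2.235 mg/L.
e^(−k_d t) = e^(−0.128×0.4280) = 0.9467; e^(−k_r t) = e^(−1.68×0.4280) = 0.4872.
D = 2.235 × (0.9467 − 0.4872) + 1.07 × 0.4872 = 1.027 + 0.5213 = 1.548 mg/L.
DO = C_s − D = 11.7 − 1.548 = 10.15 mg/L.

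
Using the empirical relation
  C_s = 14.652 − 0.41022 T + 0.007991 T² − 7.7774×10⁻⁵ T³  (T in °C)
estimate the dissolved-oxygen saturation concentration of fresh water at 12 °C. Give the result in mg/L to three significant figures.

C_s ≈ 10.7 mg/L

C_s = 14.652 − 0.41022×12 + 0.007991×12² − 7.7774×10⁻⁵×12³ = 10.75 mg/L.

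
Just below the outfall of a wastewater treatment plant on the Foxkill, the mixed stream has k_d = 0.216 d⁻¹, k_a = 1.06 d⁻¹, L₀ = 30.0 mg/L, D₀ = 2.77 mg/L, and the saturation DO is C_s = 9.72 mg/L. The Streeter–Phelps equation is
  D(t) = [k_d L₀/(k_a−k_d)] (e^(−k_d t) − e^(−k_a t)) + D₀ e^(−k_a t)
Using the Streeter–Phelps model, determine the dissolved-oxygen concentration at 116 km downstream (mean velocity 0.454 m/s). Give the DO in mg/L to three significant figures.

Travel time t = x/v = 116 km / (0.454 m/s) = 116000 m / 0.454 m/s = 255500 s = 2.957 d.
k_d L₀/(k_a−k_d) = 0.216×30.0/(1.06−0.216) = 6.480/0.8440 = 7.678 mg/L.
e^(−k_d t) = e^(−0.216×2.957) = 0.5279; e^(−k_a t) = e^(−1.06×2.957) = 0.04351.
D = 7.678 × (0.5279 − 0.04351) + 2.77 × 0.04351 = 3.719 + 0.1205 = 3.840 mg/L.
DO = C_s − D = 9.72 − 3.840 = 5.880 mg/L.

DO ≈ 5.88 mg/L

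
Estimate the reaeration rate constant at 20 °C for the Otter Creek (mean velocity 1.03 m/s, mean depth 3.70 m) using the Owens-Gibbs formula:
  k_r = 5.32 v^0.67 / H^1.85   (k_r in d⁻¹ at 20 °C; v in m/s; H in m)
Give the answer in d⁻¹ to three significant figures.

k_r ≈ 0.482 d⁻¹

k_r = 5.32 × 1.03^0.67 / 3.70^1.85 = 5.32 × 1.020 / 11.25 = 0.4823 d⁻¹.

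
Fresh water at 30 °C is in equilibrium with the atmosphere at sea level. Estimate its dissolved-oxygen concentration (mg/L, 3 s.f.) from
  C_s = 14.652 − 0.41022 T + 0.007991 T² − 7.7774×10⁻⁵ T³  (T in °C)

C_s = 14.652 − 0.41022×30 + 0.007991×30² − 7.7774×10⁻⁵×30³ = 7.437 mg/L.

C_s ≈ 7.44 mg/L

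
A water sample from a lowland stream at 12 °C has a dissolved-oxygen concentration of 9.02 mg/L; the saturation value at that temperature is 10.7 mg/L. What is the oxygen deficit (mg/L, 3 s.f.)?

D ≈ 1.68 mg/L

D = C_s − C = 10.7 − 9.02 = 1.68 mg/L.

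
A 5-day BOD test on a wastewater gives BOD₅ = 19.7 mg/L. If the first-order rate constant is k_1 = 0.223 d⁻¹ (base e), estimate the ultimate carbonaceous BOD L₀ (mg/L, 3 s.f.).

L₀ ≈ 29.3 mg/L

BOD₅ = L₀(1 − e^(−5k_1)) ⇒ L₀ = BOD₅ / (1 − e^(−5×0.223))
= 19.7 / (1 − 0.3279) = 19.7 / 0.6721 = 29.31 mg/L.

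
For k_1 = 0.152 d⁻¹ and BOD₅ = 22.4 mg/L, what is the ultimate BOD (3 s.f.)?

L₀ ≈ 42.1 mg/L

BOD₅ = L₀(1 − e^(−5k_1)) ⇒ L₀ = BOD₅ / (1 − e^(−5×0.152))
= 22.4 / (1 − 0.4677) = 22.4 / 0.5323 = 42.08 mg/L.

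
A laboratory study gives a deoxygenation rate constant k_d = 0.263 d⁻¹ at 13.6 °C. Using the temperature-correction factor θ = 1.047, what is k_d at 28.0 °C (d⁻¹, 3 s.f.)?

k_d(T₂) = k_d(T₁) · θ^(T₂−T₁) = 0.263 × 1.047^(28.0−13.6)
= 0.263 × 1.047^14.4 = 0.263 × 1.937 = 0.5096 d⁻¹.

k_d ≈ 0.510 d⁻¹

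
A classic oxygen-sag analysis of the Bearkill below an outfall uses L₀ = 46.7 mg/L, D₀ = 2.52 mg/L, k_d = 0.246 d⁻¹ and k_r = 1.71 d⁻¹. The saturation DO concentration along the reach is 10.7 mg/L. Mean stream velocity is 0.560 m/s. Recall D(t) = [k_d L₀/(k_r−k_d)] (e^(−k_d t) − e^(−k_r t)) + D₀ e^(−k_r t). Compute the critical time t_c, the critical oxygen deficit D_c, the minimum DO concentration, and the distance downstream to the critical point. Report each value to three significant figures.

With k_r/k_d = 6.951 and 1 − D₀(k_r−k_d)/(k_d L₀) = 0.6789,
t_c = ln(6.951 × 0.6789) / (1.71 − 0.246) = ln(4.719) / 1.464 = 1.552/1.464 = 1.060 d.
L(t_c) = L₀ e^(−k_d t_c) = 46.7 × 0.7705 = 35.98 mg/L, and at the critical point k_r D_c = k_d L, so D_c = (0.246/1.71) × 35.98 = 5.176 mg/L.
Minimum DO = C_s − D_c = 10.7 − 5.176 = 5.524 mg/L.
x_c = v t_c = 0.560 m/s × 1.060 d × 86400 s/d = 51280 m ≈ 51.3 km.

t_c ≈ 1.06 d; D_c ≈ 5.18 mg/L; min DO ≈ 5.52 mg/L; x_c ≈ 51.3 km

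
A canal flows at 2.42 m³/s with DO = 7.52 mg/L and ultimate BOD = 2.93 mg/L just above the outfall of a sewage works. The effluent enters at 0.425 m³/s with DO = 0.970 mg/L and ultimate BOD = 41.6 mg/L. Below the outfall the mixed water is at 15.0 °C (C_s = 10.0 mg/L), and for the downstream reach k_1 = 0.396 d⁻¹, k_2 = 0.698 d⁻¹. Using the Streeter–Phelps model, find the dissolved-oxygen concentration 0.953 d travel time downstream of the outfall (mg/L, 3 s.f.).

DO ≈ 6.26 mg/L

Mixed DO = (2.42×7.52 + 0.425×0.970)/(2.42+0.425) = 18.61/2.845 = 6.542 mg/L.
Mixed L₀ = (2.42×2.93 + 0.425×41.6)/(2.845) = 24.77/2.845 = 8.707 mg/L.
Initial deficit D₀ = C_s − DO₀ = 10.0 − 6.542 = 3.458 mg/L.
D(0.953) = [0.396×8.707/(0.698−0.396)](e^(−0.396×0.953) − e^(−0.698×0.953)) + 3.458 e^(−0.698×0.953)
= 11.42 × (0.6856 − 0.5142) + 3.458 × 0.5142 = 3.736 mg/L.
DO = 10.0 − 3.736 = 6.264 mg/L.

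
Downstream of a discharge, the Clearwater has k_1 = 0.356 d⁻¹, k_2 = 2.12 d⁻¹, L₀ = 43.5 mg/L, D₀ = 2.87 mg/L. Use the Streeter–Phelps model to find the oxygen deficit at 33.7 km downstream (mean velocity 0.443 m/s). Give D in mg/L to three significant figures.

Travel time t = x/v = 33.7 km / (0.443 m/s) = 33700 m / 0.443 m/s = 76070 s = 0.8805 d.
k_1 L₀/(k_2−k_1) = 0.356×43.5/(2.12−0.356) = 15.49/1.764 = 8.779 mg/L.
e^(−k_1 t) = e^(−0.356×0.8805) = 0.7309; e^(−k_2 t) = e^(−2.12×0.8805) = 0.1547.
D = 8.779 × (0.7309 − 0.1547) + 2.87 × 0.1547 = 5.059 + 0.4438 = 5.503 mg/L.

D ≈ 5.50 mg/L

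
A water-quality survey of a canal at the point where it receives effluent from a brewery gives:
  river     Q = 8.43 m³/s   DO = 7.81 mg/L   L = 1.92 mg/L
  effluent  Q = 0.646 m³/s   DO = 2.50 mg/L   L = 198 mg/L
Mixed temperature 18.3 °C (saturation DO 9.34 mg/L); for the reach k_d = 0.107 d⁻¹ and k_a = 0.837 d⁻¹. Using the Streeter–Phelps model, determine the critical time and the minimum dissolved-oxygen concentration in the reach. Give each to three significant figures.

Mixed DO = (8.43×7.81 + 0.646×2.50)/(8.43+0.646) = 67.45/9.076 = 7.432 mg/L.
Mixed L₀ = (8.43×1.92 + 0.646×198)/(9.076) = 144.1/9.076 = 15.88 mg/L.
Initial deficit D₀ = C_s − DO₀ = 9.34 − 7.432 = 1.908 mg/L.
t_c = (1/0.7300) ln[(0.837/0.107)(1 − 1.908×0.7300/(0.107×15.88))] = 1.370 × ln(1.409) = 0.4696 d.
D_c = (0.107/0.837) × 15.88 × e^(−0.107×0.4696) = 0.1278 × 15.88 × 0.9510 = 1.930 mg/L.
Minimum DO = 9.34 − 1.930 = 7.410 mg/L.

t_c ≈ 0.470 d; minimum DO ≈ 7.41 mg/L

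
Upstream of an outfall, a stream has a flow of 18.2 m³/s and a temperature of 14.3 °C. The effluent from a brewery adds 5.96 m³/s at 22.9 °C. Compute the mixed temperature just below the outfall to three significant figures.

Flow-weighted mixing: C = (Q_r C_r + Q_w C_w)/(Q_r + Q_w)
= (18.2×14.3 + 5.96×22.9)/(18.2 + 5.96) = 396.7/24.16 = 16.42 °C.

16.4 °C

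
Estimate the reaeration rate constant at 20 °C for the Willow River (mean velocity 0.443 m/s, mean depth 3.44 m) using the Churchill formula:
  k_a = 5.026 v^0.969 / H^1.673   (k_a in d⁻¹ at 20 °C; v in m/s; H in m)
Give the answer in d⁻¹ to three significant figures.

k_a = 5.026 × 0.443^0.969 / 3.44^1.673 = 5.026 × 0.4543 / 7.901 = 0.2890 d⁻¹.

k_a ≈ 0.289 d⁻¹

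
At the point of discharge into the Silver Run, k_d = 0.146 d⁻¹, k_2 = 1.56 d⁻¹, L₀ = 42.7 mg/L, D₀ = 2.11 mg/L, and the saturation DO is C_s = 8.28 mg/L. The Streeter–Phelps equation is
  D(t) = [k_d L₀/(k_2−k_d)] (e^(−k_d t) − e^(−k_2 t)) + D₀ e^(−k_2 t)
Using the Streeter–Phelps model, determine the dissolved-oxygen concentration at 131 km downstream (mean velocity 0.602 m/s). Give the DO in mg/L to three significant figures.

DO ≈ 5.27 mg/L

Travel time t = x/v = 131 km / (0.602 m/s) = 131000 m / 0.602 m/s = 217600 s = 2.519 d.
k_d L₀/(k_2−k_d) = 0.146×42.7/(1.56−0.146) = 6.234/1.414 = 4.409 mg/L.
e^(−k_d t) = e^(−0.146×2.519) = 0.6923; e^(−k_2 t) = e^(−1.56×2.519) = 0.01966.
D = 4.409 × (0.6923 − 0.01966) + 2.11 × 0.01966 = 2.966 + 0.04149 = 3.007 mg/L.
DO = C_s − D = 8.28 − 3.007 = 5.273 mg/L.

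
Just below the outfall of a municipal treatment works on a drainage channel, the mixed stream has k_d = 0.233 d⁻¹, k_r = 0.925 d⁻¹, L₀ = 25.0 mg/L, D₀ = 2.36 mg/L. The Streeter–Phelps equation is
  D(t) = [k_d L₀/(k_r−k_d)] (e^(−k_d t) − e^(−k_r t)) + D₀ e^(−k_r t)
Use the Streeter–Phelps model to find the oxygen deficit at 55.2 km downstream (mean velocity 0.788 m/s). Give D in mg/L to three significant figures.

D ≈ 4.11 mg/L

Travel time t = x/v = 55.2 km / (0.788 m/s) = 55200 m / 0.788 m/s = 70050 s = 0.8108 d.
k_d L₀/(k_r−k_d) = 0.233×25.0/(0.925−0.233) = 5.825/0.6920 = 8.418 mg/L.
e^(−k_d t) = e^(−0.233×0.8108) = 0.8279; e^(−k_r t) = e^(−0.925×0.8108) = 0.4724.
D = 8.418 × (0.8279 − 0.4724) + 2.36 × 0.4724 = 2.992 + 1.115 = 4.107 mg/L.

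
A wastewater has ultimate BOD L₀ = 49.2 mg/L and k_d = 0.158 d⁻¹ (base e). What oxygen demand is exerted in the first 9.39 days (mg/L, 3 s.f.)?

y ≈ 38.0 mg/L

y_t = L₀(1 − e^(−k_d t)) = 49.2 × (1 − e^(−0.158×9.39))
= 49.2 × (1 − 0.2268) = 49.2 × 0.7732 = 38.04 mg/L.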